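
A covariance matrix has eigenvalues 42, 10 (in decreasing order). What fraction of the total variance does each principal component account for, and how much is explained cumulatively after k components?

Step 1 — total variance = trace(Sigma) = Σ λ_i = 42 + 10 = 52.

Step 2 — fraction explained by component i = λ_i / Σ λ:
  PC1: 42/52 = 0.8077
  PC2: 10/52 = 0.1923

Step 3 — cumulative fraction after k components = (λ_1 + ... + λ_k) / Σ λ:
  k = 1: 42/52 = 0.8077
  k = 2: (42 + 10)/52 = 52/52 = 1

Summary (fraction, with percent):

explained: PC1 0.8077 (80.77%), PC2 0.1923 (19.23%);  cumulative: 0.8077, 1


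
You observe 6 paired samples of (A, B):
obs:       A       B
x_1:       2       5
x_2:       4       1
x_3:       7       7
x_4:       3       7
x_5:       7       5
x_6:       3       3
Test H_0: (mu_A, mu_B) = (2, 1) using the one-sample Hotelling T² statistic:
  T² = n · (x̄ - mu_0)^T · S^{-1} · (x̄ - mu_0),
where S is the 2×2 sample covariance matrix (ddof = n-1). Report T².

Step 1 — sample mean vector:
  mean(A) = (2 + 4 + 7 + 3 + 7 + 3) / 6 = 26/6 = 4.3333
  mean(B) = (5 + 1 + 7 + 7 + 5 + 3) / 6 = 28/6 = 4.6667
  x̄ = (4.3333, 4.6667),  deviation x̄ - mu_0 = (4.3333, 4.6667) - (2, 1) = (2.3333, 3.6667).

Step 2 — sample covariance matrix, S[i,j] = (1/(n-1)) · Σ_k (x_{k,i} - mean_i) · (x_{k,j} - mean_j), divisor n-1 = 5:
  S[A,A] = ((-2.3333)·(-2.3333) + (-0.3333)·(-0.3333) + (2.6667)·(2.6667) + (-1.3333)·(-1.3333) + (2.6667)·(2.6667) + (-1.3333)·(-1.3333)) / 5 = 23.3333/5 = 4.6667
  S[A,B] = ((-2.3333)·(0.3333) + (-0.3333)·(-3.6667) + (2.6667)·(2.3333) + (-1.3333)·(2.3333) + (2.6667)·(0.3333) + (-1.3333)·(-1.6667)) / 5 = 6.6667/5 = 1.3333
  S[B,B] = ((0.3333)·(0.3333) + (-3.6667)·(-3.6667) + (2.3333)·(2.3333) + (2.3333)·(2.3333) + (0.3333)·(0.3333) + (-1.6667)·(-1.6667)) / 5 = 27.3333/5 = 5.4667
  S = [[4.6667, 1.3333],
 [1.3333, 5.4667]].

Step 3 — invert S. det(S) = 4.6667·5.4667 - (1.3333)² = 23.7333.
  S^{-1} = (1/det) · [[d, -b], [-b, a]] = [[0.2303, -0.0562],
 [-0.0562, 0.1966]].

Step 4 — quadratic form (x̄ - mu_0)^T · S^{-1} · (x̄ - mu_0):
  S^{-1} · (x̄ - mu_0) = (0.3315, 0.5899),
  (x̄ - mu_0)^T · [...] = (2.3333)·(0.3315) + (3.6667)·(0.5899) = 2.9363.

Step 5 — scale by n: T² = 6 · 2.9363 = 17.618.

T² ≈ 17.618


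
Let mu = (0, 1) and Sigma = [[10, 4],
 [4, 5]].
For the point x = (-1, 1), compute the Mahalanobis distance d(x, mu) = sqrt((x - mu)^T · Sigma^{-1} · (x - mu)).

Step 1 — centre the observation: (x - mu) = (-1, 0).

Step 2 — invert Sigma. det(Sigma) = 10·5 - (4)² = 34.
  Sigma^{-1} = (1/det) · [[d, -b], [-b, a]] = [[0.1471, -0.1176],
 [-0.1176, 0.2941]].

Step 3 — form the quadratic (x - mu)^T · Sigma^{-1} · (x - mu):
  Sigma^{-1} · (x - mu) = (-0.1471, 0.1176).
  (x - mu)^T · [Sigma^{-1} · (x - mu)] = (-1)·(-0.1471) + (0)·(0.1176) = 0.1471.

Step 4 — take square root: d = √(0.1471) ≈ 0.3835.

d(x, mu) = √(0.1471) ≈ 0.3835


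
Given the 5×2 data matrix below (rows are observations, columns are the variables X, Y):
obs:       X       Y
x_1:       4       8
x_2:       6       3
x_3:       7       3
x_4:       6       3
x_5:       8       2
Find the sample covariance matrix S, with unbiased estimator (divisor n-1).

Step 1 — column means:
  mean(X) = (4 + 6 + 7 + 6 + 8) / 5 = 31/5 = 6.2
  mean(Y) = (8 + 3 + 3 + 3 + 2) / 5 = 19/5 = 3.8

Step 2 — sample covariance S[i,j] = (1/(n-1)) · Σ_k (x_{k,i} - mean_i) · (x_{k,j} - mean_j), with n-1 = 4.
  S[X,X] = ((-2.2)·(-2.2) + (-0.2)·(-0.2) + (0.8)·(0.8) + (-0.2)·(-0.2) + (1.8)·(1.8)) / 4 = 8.8/4 = 2.2
  S[X,Y] = ((-2.2)·(4.2) + (-0.2)·(-0.8) + (0.8)·(-0.8) + (-0.2)·(-0.8) + (1.8)·(-1.8)) / 4 = -12.8/4 = -3.2
  S[Y,Y] = ((4.2)·(4.2) + (-0.8)·(-0.8) + (-0.8)·(-0.8) + (-0.8)·(-0.8) + (-1.8)·(-1.8)) / 4 = 22.8/4 = 5.7

S is symmetric (S[j,i] = S[i,j]). Assembling:

S = [[2.2, -3.2],
 [-3.2, 5.7]]


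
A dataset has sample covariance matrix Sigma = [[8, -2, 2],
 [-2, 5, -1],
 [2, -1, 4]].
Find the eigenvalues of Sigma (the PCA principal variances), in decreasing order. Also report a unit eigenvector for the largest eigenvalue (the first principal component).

Step 1 — characteristic polynomial p(λ) = det(λI - Sigma) = λ³ - tr·λ² + c_1·λ - det, where tr = trace, c_1 = sum of the principal 2×2 minors, det = det(Sigma):
  tr = 8 + 5 + 4 = 17,
  c_1 = (8·5 - (-2)²) + (8·4 - (2)²) + (5·4 - (-1)²) = 36 + 28 + 19 = 83,
  det = 8·(5·4 - (-1)²) - (-2)·((-2)·4 - (-1)·(2)) + (2)·((-2)·(-1) - 5·(2)) = 8·(19) - (-2)·(-6) + (2)·(-8) = 124.
  So p(λ) = λ³ - 17λ² + 83λ - 124.
Step 2 — look for an integer root (rational root theorem: any rational root is an integer divisor of 124). Testing λ = 4:
  p(4) = 64 - 272 + 332 - 124 = 0  ✓
  Dividing out (λ - 4): p(λ) = (λ - 4)(λ² - 13λ + 31).
Step 3 — remaining eigenvalues from the quadratic λ² - 13λ + 31 = 0:
  Δ = 13² - 4·31 = 169 - 124 = 45,  λ = (13 ± √45)/2 = (13 ± 6.7082)/2 ≈ 9.8541 or 3.1459.
  Sorted: λ_1 = 9.8541,  λ_2 = 4,  λ_3 = 3.1459  (check: sum = 17 = tr ✓).

Step 4 — unit eigenvector for λ_1 ≈ 9.8541: v spans the null space of (Sigma - λ_1 I), whose rows are
  r_1 = (-1.8541, -2, 2),  r_2 = (-2, -4.8541, -1),  r_3 = (2, -1, -5.8541).
  v is orthogonal to every row, so take v ∝ r_1 × r_2 = ((-2)·(-1) - (2)·(-4.8541), (2)·(-2) - (-1.8541)·(-1), (-1.8541)·(-4.8541) - (-2)·(-2)) ≈ (11.7082, -5.8541, 5).
  Let u = (11.7082, -5.8541, 5).
  ||u|| = √((11.7082)² + (-5.8541)² + (5)²) = √(196.3525) ≈ 14.0126,  v_1 = u/||u|| ≈ (0.8355, -0.4178, 0.3568) (||v_1|| = 1).

λ_1 = 9.8541,  λ_2 = 4,  λ_3 = 3.1459;  v_1 ≈ (0.8355, -0.4178, 0.3568)


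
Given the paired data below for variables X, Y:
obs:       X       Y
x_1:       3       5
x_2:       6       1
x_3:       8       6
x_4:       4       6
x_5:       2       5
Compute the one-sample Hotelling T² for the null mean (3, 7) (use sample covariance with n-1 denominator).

Step 1 — sample mean vector:
  mean(X) = (3 + 6 + 8 + 4 + 2) / 5 = 23/5 = 4.6
  mean(Y) = (5 + 1 + 6 + 6 + 5) / 5 = 23/5 = 4.6
  x̄ = (4.6, 4.6),  deviation x̄ - mu_0 = (4.6, 4.6) - (3, 7) = (1.6, -2.4).

Step 2 — sample covariance matrix, S[i,j] = (1/(n-1)) · Σ_k (x_{k,i} - mean_i) · (x_{k,j} - mean_j), divisor n-1 = 4:
  S[X,X] = ((-1.6)·(-1.6) + (1.4)·(1.4) + (3.4)·(3.4) + (-0.6)·(-0.6) + (-2.6)·(-2.6)) / 4 = 23.2/4 = 5.8
  S[X,Y] = ((-1.6)·(0.4) + (1.4)·(-3.6) + (3.4)·(1.4) + (-0.6)·(1.4) + (-2.6)·(0.4)) / 4 = -2.8/4 = -0.7
  S[Y,Y] = ((0.4)·(0.4) + (-3.6)·(-3.6) + (1.4)·(1.4) + (1.4)·(1.4) + (0.4)·(0.4)) / 4 = 17.2/4 = 4.3
  S = [[5.8, -0.7],
 [-0.7, 4.3]].

Step 3 — invert S. det(S) = 5.8·4.3 - (-0.7)² = 24.45.
  S^{-1} = (1/det) · [[d, -b], [-b, a]] = [[0.1759, 0.0286],
 [0.0286, 0.2372]].

Step 4 — quadratic form (x̄ - mu_0)^T · S^{-1} · (x̄ - mu_0):
  S^{-1} · (x̄ - mu_0) = (0.2127, -0.5235),
  (x̄ - mu_0)^T · [...] = (1.6)·(0.2127) + (-2.4)·(-0.5235) = 1.5967.

Step 5 — scale by n: T² = 5 · 1.5967 = 7.9836.

T² ≈ 7.9836


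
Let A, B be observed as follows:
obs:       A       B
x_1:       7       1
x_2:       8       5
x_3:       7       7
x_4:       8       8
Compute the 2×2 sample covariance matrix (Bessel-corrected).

Step 1 — column means:
  mean(A) = (7 + 8 + 7 + 8) / 4 = 30/4 = 7.5
  mean(B) = (1 + 5 + 7 + 8) / 4 = 21/4 = 5.25

Step 2 — sample covariance S[i,j] = (1/(n-1)) · Σ_k (x_{k,i} - mean_i) · (x_{k,j} - mean_j), with n-1 = 3.
  S[A,A] = ((-0.5)·(-0.5) + (0.5)·(0.5) + (-0.5)·(-0.5) + (0.5)·(0.5)) / 3 = 1/3 = 0.3333
  S[A,B] = ((-0.5)·(-4.25) + (0.5)·(-0.25) + (-0.5)·(1.75) + (0.5)·(2.75)) / 3 = 2.5/3 = 0.8333
  S[B,B] = ((-4.25)·(-4.25) + (-0.25)·(-0.25) + (1.75)·(1.75) + (2.75)·(2.75)) / 3 = 28.75/3 = 9.5833

S is symmetric (S[j,i] = S[i,j]). Assembling:

S = [[0.3333, 0.8333],
 [0.8333, 9.5833]]


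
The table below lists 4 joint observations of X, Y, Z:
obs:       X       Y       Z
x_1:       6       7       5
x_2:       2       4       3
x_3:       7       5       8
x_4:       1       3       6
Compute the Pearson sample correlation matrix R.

Step 1 — column means:
  mean(X) = (6 + 2 + 7 + 1) / 4 = 16/4 = 4
  mean(Y) = (7 + 4 + 5 + 3) / 4 = 19/4 = 4.75
  mean(Z) = (5 + 3 + 8 + 6) / 4 = 22/4 = 5.5

Step 2 — sample variances and covariances s[i,j] = (1/(n-1)) · Σ_k (x_{k,i} - mean_i) · (x_{k,j} - mean_j), with n-1 = 3:
  s[X,X] = ((2)·(2) + (-2)·(-2) + (3)·(3) + (-3)·(-3)) / 3 = 26/3 = 8.6667
  s[X,Y] = ((2)·(2.25) + (-2)·(-0.75) + (3)·(0.25) + (-3)·(-1.75)) / 3 = 12/3 = 4
  s[X,Z] = ((2)·(-0.5) + (-2)·(-2.5) + (3)·(2.5) + (-3)·(0.5)) / 3 = 10/3 = 3.3333
  s[Y,Y] = ((2.25)·(2.25) + (-0.75)·(-0.75) + (0.25)·(0.25) + (-1.75)·(-1.75)) / 3 = 8.75/3 = 2.9167
  s[Y,Z] = ((2.25)·(-0.5) + (-0.75)·(-2.5) + (0.25)·(2.5) + (-1.75)·(0.5)) / 3 = 0.5/3 = 0.1667
  s[Z,Z] = ((-0.5)·(-0.5) + (-2.5)·(-2.5) + (2.5)·(2.5) + (0.5)·(0.5)) / 3 = 13/3 = 4.3333
  Sample standard deviations s_i = √(s[i,i]):
  s(X) = √(8.6667) = 2.9439
  s(Y) = √(2.9167) = 1.7078
  s(Z) = √(4.3333) = 2.0817

Step 3 — r_{ij} = s_{ij} / (s_i · s_j):
  r[X,X] = 1 (diagonal).
  r[X,Y] = 4 / (2.9439 · 1.7078) = 4 / 5.0277 = 0.7956
  r[X,Z] = 3.3333 / (2.9439 · 2.0817) = 3.3333 / 6.1283 = 0.5439
  r[Y,Y] = 1 (diagonal).
  r[Y,Z] = 0.1667 / (1.7078 · 2.0817) = 0.1667 / 3.5551 = 0.0469
  r[Z,Z] = 1 (diagonal).

R is symmetric with unit diagonal. Assembling:

R = [[1, 0.7956, 0.5439],
 [0.7956, 1, 0.0469],
 [0.5439, 0.0469, 1]]


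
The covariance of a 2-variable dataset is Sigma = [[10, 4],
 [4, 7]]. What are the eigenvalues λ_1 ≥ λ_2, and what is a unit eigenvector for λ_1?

Step 1 — characteristic polynomial of 2×2 Sigma:
  det(Sigma - λI) = λ² - trace · λ + det = 0.
  trace = 10 + 7 = 17, det = 10·7 - (4)² = 54.
Step 2 — discriminant:
  Δ = trace² - 4·det = 289 - 216 = 73.
Step 3 — eigenvalues:
  λ = (trace ± √Δ)/2 = (17 ± 8.544)/2,
  λ_1 = 12.772,  λ_2 = 4.228.

Step 4 — unit eigenvector for λ_1: solve (Sigma - λ_1 I)v = 0. First row:
  (10 - 12.772)·v_x + (4)·v_y = 0, i.e. (-2.772)·v_x + (4)·v_y = 0,
  so v ∝ (b, λ_1 - a) = (4, 2.772) = u.
  ||u|| = √((4)² + (2.772)²) = √(23.684) ≈ 4.8666,
  v_1 = u/||u|| ≈ (0.8219, 0.5696) (||v_1|| = 1).

λ_1 = 12.772,  λ_2 = 4.228;  v_1 ≈ (0.8219, 0.5696)


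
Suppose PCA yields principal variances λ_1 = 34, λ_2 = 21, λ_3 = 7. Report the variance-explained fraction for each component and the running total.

Step 1 — total variance = trace(Sigma) = Σ λ_i = 34 + 21 + 7 = 62.

Step 2 — fraction explained by component i = λ_i / Σ λ:
  PC1: 34/62 = 0.5484
  PC2: 21/62 = 0.3387
  PC3: 7/62 = 0.1129

Step 3 — cumulative fraction after k components = (λ_1 + ... + λ_k) / Σ λ:
  k = 1: 34/62 = 0.5484
  k = 2: (34 + 21)/62 = 55/62 = 0.8871
  k = 3: (34 + 21 + 7)/62 = 62/62 = 1

Summary (fraction, with percent):

explained: PC1 0.5484 (54.84%), PC2 0.3387 (33.87%), PC3 0.1129 (11.29%);  cumulative: 0.5484, 0.8871, 1


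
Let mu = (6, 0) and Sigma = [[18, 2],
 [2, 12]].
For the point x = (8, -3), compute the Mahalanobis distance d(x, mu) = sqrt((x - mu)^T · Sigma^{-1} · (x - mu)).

Step 1 — centre the observation: (x - mu) = (2, -3).

Step 2 — invert Sigma. det(Sigma) = 18·12 - (2)² = 212.
  Sigma^{-1} = (1/det) · [[d, -b], [-b, a]] = [[0.0566, -0.0094],
 [-0.0094, 0.0849]].

Step 3 — form the quadratic (x - mu)^T · Sigma^{-1} · (x - mu):
  Sigma^{-1} · (x - mu) = (0.1415, -0.2736).
  (x - mu)^T · [Sigma^{-1} · (x - mu)] = (2)·(0.1415) + (-3)·(-0.2736) = 1.1038.

Step 4 — take square root: d = √(1.1038) ≈ 1.0506.

d(x, mu) = √(1.1038) ≈ 1.0506


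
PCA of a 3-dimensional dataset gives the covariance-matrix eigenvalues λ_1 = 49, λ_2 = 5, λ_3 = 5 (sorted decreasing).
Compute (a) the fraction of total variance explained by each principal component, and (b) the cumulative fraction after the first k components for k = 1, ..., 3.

Step 1 — total variance = trace(Sigma) = Σ λ_i = 49 + 5 + 5 = 59.

Step 2 — fraction explained by component i = λ_i / Σ λ:
  PC1: 49/59 = 0.8305
  PC2: 5/59 = 0.0847
  PC3: 5/59 = 0.0847

Step 3 — cumulative fraction after k components = (λ_1 + ... + λ_k) / Σ λ:
  k = 1: 49/59 = 0.8305
  k = 2: (49 + 5)/59 = 54/59 = 0.9153
  k = 3: (49 + 5 + 5)/59 = 59/59 = 1

Summary (fraction, with percent):

explained: PC1 0.8305 (83.05%), PC2 0.0847 (8.47%), PC3 0.0847 (8.47%);  cumulative: 0.8305, 0.9153, 1


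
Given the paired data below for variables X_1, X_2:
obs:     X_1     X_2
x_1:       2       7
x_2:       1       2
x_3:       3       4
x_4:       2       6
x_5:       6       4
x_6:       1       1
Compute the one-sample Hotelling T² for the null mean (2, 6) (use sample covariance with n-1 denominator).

Step 1 — sample mean vector:
  mean(X_1) = (2 + 1 + 3 + 2 + 6 + 1) / 6 = 15/6 = 2.5
  mean(X_2) = (7 + 2 + 4 + 6 + 4 + 1) / 6 = 24/6 = 4
  x̄ = (2.5, 4),  deviation x̄ - mu_0 = (2.5, 4) - (2, 6) = (0.5, -2).

Step 2 — sample covariance matrix, S[i,j] = (1/(n-1)) · Σ_k (x_{k,i} - mean_i) · (x_{k,j} - mean_j), divisor n-1 = 5:
  S[X_1,X_1] = ((-0.5)·(-0.5) + (-1.5)·(-1.5) + (0.5)·(0.5) + (-0.5)·(-0.5) + (3.5)·(3.5) + (-1.5)·(-1.5)) / 5 = 17.5/5 = 3.5
  S[X_1,X_2] = ((-0.5)·(3) + (-1.5)·(-2) + (0.5)·(0) + (-0.5)·(2) + (3.5)·(0) + (-1.5)·(-3)) / 5 = 5/5 = 1
  S[X_2,X_2] = ((3)·(3) + (-2)·(-2) + (0)·(0) + (2)·(2) + (0)·(0) + (-3)·(-3)) / 5 = 26/5 = 5.2
  S = [[3.5, 1],
 [1, 5.2]].

Step 3 — invert S. det(S) = 3.5·5.2 - (1)² = 17.2.
  S^{-1} = (1/det) · [[d, -b], [-b, a]] = [[0.3023, -0.0581],
 [-0.0581, 0.2035]].

Step 4 — quadratic form (x̄ - mu_0)^T · S^{-1} · (x̄ - mu_0):
  S^{-1} · (x̄ - mu_0) = (0.2674, -0.436),
  (x̄ - mu_0)^T · [...] = (0.5)·(0.2674) + (-2)·(-0.436) = 1.0058.

Step 5 — scale by n: T² = 6 · 1.0058 = 6.0349.

T² ≈ 6.0349


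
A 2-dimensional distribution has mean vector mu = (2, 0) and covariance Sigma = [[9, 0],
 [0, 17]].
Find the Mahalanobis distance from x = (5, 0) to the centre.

Step 1 — centre the observation: (x - mu) = (3, 0).

Step 2 — invert Sigma. det(Sigma) = 9·17 - (0)² = 153.
  Sigma^{-1} = (1/det) · [[d, -b], [-b, a]] = [[0.1111, 0],
 [0, 0.0588]].

Step 3 — form the quadratic (x - mu)^T · Sigma^{-1} · (x - mu):
  Sigma^{-1} · (x - mu) = (0.3333, 0).
  (x - mu)^T · [Sigma^{-1} · (x - mu)] = (3)·(0.3333) + (0)·(0) = 1.

Step 4 — take square root: d = √(1) ≈ 1.

d(x, mu) = √(1) ≈ 1


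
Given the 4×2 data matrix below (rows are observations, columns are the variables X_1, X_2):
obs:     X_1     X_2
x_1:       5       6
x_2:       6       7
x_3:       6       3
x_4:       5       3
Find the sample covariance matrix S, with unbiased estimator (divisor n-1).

Step 1 — column means:
  mean(X_1) = (5 + 6 + 6 + 5) / 4 = 22/4 = 5.5
  mean(X_2) = (6 + 7 + 3 + 3) / 4 = 19/4 = 4.75

Step 2 — sample covariance S[i,j] = (1/(n-1)) · Σ_k (x_{k,i} - mean_i) · (x_{k,j} - mean_j), with n-1 = 3.
  S[X_1,X_1] = ((-0.5)·(-0.5) + (0.5)·(0.5) + (0.5)·(0.5) + (-0.5)·(-0.5)) / 3 = 1/3 = 0.3333
  S[X_1,X_2] = ((-0.5)·(1.25) + (0.5)·(2.25) + (0.5)·(-1.75) + (-0.5)·(-1.75)) / 3 = 0.5/3 = 0.1667
  S[X_2,X_2] = ((1.25)·(1.25) + (2.25)·(2.25) + (-1.75)·(-1.75) + (-1.75)·(-1.75)) / 3 = 12.75/3 = 4.25

S is symmetric (S[j,i] = S[i,j]). Assembling:

S = [[0.3333, 0.1667],
 [0.1667, 4.25]]


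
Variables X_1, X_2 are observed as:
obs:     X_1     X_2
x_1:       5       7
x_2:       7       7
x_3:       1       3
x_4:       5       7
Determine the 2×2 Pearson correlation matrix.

Step 1 — column means:
  mean(X_1) = (5 + 7 + 1 + 5) / 4 = 18/4 = 4.5
  mean(X_2) = (7 + 7 + 3 + 7) / 4 = 24/4 = 6

Step 2 — sample variances and covariances s[i,j] = (1/(n-1)) · Σ_k (x_{k,i} - mean_i) · (x_{k,j} - mean_j), with n-1 = 3:
  s[X_1,X_1] = ((0.5)·(0.5) + (2.5)·(2.5) + (-3.5)·(-3.5) + (0.5)·(0.5)) / 3 = 19/3 = 6.3333
  s[X_1,X_2] = ((0.5)·(1) + (2.5)·(1) + (-3.5)·(-3) + (0.5)·(1)) / 3 = 14/3 = 4.6667
  s[X_2,X_2] = ((1)·(1) + (1)·(1) + (-3)·(-3) + (1)·(1)) / 3 = 12/3 = 4
  Sample standard deviations s_i = √(s[i,i]):
  s(X_1) = √(6.3333) = 2.5166
  s(X_2) = √(4) = 2

Step 3 — r_{ij} = s_{ij} / (s_i · s_j):
  r[X_1,X_1] = 1 (diagonal).
  r[X_1,X_2] = 4.6667 / (2.5166 · 2) = 4.6667 / 5.0332 = 0.9272
  r[X_2,X_2] = 1 (diagonal).

R is symmetric with unit diagonal. Assembling:

R = [[1, 0.9272],
 [0.9272, 1]]


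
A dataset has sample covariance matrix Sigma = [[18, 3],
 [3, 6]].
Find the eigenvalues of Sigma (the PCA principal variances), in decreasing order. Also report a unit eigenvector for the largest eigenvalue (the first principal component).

Step 1 — characteristic polynomial of 2×2 Sigma:
  det(Sigma - λI) = λ² - trace · λ + det = 0.
  trace = 18 + 6 = 24, det = 18·6 - (3)² = 99.
Step 2 — discriminant:
  Δ = trace² - 4·det = 576 - 396 = 180.
Step 3 — eigenvalues:
  λ = (trace ± √Δ)/2 = (24 ± 13.4164)/2,
  λ_1 = 18.7082,  λ_2 = 5.2918.

Step 4 — unit eigenvector for λ_1: solve (Sigma - λ_1 I)v = 0. First row:
  (18 - 18.7082)·v_x + (3)·v_y = 0, i.e. (-0.7082)·v_x + (3)·v_y = 0,
  so v ∝ (b, λ_1 - a) = (3, 0.7082) = u.
  ||u|| = √((3)² + (0.7082)²) = √(9.5016) ≈ 3.0825,
  v_1 = u/||u|| ≈ (0.9732, 0.2298) (||v_1|| = 1).

λ_1 = 18.7082,  λ_2 = 5.2918;  v_1 ≈ (0.9732, 0.2298)


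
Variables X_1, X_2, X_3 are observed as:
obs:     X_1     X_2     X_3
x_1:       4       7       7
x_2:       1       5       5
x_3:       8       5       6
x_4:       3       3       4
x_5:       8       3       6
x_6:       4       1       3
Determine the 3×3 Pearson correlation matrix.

Step 1 — column means:
  mean(X_1) = (4 + 1 + 8 + 3 + 8 + 4) / 6 = 28/6 = 4.6667
  mean(X_2) = (7 + 5 + 5 + 3 + 3 + 1) / 6 = 24/6 = 4
  mean(X_3) = (7 + 5 + 6 + 4 + 6 + 3) / 6 = 31/6 = 5.1667

Step 2 — sample variances and covariances s[i,j] = (1/(n-1)) · Σ_k (x_{k,i} - mean_i) · (x_{k,j} - mean_j), with n-1 = 5:
  s[X_1,X_1] = ((-0.6667)·(-0.6667) + (-3.6667)·(-3.6667) + (3.3333)·(3.3333) + (-1.6667)·(-1.6667) + (3.3333)·(3.3333) + (-0.6667)·(-0.6667)) / 5 = 39.3333/5 = 7.8667
  s[X_1,X_2] = ((-0.6667)·(3) + (-3.6667)·(1) + (3.3333)·(1) + (-1.6667)·(-1) + (3.3333)·(-1) + (-0.6667)·(-3)) / 5 = -2/5 = -0.4
  s[X_1,X_3] = ((-0.6667)·(1.8333) + (-3.6667)·(-0.1667) + (3.3333)·(0.8333) + (-1.6667)·(-1.1667) + (3.3333)·(0.8333) + (-0.6667)·(-2.1667)) / 5 = 8.3333/5 = 1.6667
  s[X_2,X_2] = ((3)·(3) + (1)·(1) + (1)·(1) + (-1)·(-1) + (-1)·(-1) + (-3)·(-3)) / 5 = 22/5 = 4.4
  s[X_2,X_3] = ((3)·(1.8333) + (1)·(-0.1667) + (1)·(0.8333) + (-1)·(-1.1667) + (-1)·(0.8333) + (-3)·(-2.1667)) / 5 = 13/5 = 2.6
  s[X_3,X_3] = ((1.8333)·(1.8333) + (-0.1667)·(-0.1667) + (0.8333)·(0.8333) + (-1.1667)·(-1.1667) + (0.8333)·(0.8333) + (-2.1667)·(-2.1667)) / 5 = 10.8333/5 = 2.1667
  Sample standard deviations s_i = √(s[i,i]):
  s(X_1) = √(7.8667) = 2.8048
  s(X_2) = √(4.4) = 2.0976
  s(X_3) = √(2.1667) = 1.472

Step 3 — r_{ij} = s_{ij} / (s_i · s_j):
  r[X_1,X_1] = 1 (diagonal).
  r[X_1,X_2] = -0.4 / (2.8048 · 2.0976) = -0.4 / 5.8833 = -0.068
  r[X_1,X_3] = 1.6667 / (2.8048 · 1.472) = 1.6667 / 4.1285 = 0.4037
  r[X_2,X_2] = 1 (diagonal).
  r[X_2,X_3] = 2.6 / (2.0976 · 1.472) = 2.6 / 3.0876 = 0.8421
  r[X_3,X_3] = 1 (diagonal).

R is symmetric with unit diagonal. Assembling:

R = [[1, -0.068, 0.4037],
 [-0.068, 1, 0.8421],
 [0.4037, 0.8421, 1]]


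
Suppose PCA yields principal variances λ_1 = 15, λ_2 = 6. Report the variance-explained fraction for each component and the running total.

Step 1 — total variance = trace(Sigma) = Σ λ_i = 15 + 6 = 21.

Step 2 — fraction explained by component i = λ_i / Σ λ:
  PC1: 15/21 = 0.7143
  PC2: 6/21 = 0.2857

Step 3 — cumulative fraction after k components = (λ_1 + ... + λ_k) / Σ λ:
  k = 1: 15/21 = 0.7143
  k = 2: (15 + 6)/21 = 21/21 = 1

Summary (fraction, with percent):

explained: PC1 0.7143 (71.43%), PC2 0.2857 (28.57%);  cumulative: 0.7143, 1


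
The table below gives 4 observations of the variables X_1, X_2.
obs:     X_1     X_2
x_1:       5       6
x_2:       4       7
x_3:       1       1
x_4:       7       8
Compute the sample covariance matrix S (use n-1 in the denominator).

Step 1 — column means:
  mean(X_1) = (5 + 4 + 1 + 7) / 4 = 17/4 = 4.25
  mean(X_2) = (6 + 7 + 1 + 8) / 4 = 22/4 = 5.5

Step 2 — sample covariance S[i,j] = (1/(n-1)) · Σ_k (x_{k,i} - mean_i) · (x_{k,j} - mean_j), with n-1 = 3.
  S[X_1,X_1] = ((0.75)·(0.75) + (-0.25)·(-0.25) + (-3.25)·(-3.25) + (2.75)·(2.75)) / 3 = 18.75/3 = 6.25
  S[X_1,X_2] = ((0.75)·(0.5) + (-0.25)·(1.5) + (-3.25)·(-4.5) + (2.75)·(2.5)) / 3 = 21.5/3 = 7.1667
  S[X_2,X_2] = ((0.5)·(0.5) + (1.5)·(1.5) + (-4.5)·(-4.5) + (2.5)·(2.5)) / 3 = 29/3 = 9.6667

S is symmetric (S[j,i] = S[i,j]). Assembling:

S = [[6.25, 7.1667],
 [7.1667, 9.6667]]


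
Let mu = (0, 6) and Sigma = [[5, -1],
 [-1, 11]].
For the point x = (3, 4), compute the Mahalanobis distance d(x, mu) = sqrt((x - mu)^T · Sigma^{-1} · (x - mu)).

Step 1 — centre the observation: (x - mu) = (3, -2).

Step 2 — invert Sigma. det(Sigma) = 5·11 - (-1)² = 54.
  Sigma^{-1} = (1/det) · [[d, -b], [-b, a]] = [[0.2037, 0.0185],
 [0.0185, 0.0926]].

Step 3 — form the quadratic (x - mu)^T · Sigma^{-1} · (x - mu):
  Sigma^{-1} · (x - mu) = (0.5741, -0.1296).
  (x - mu)^T · [Sigma^{-1} · (x - mu)] = (3)·(0.5741) + (-2)·(-0.1296) = 1.9815.

Step 4 — take square root: d = √(1.9815) ≈ 1.4077.

d(x, mu) = √(1.9815) ≈ 1.4077


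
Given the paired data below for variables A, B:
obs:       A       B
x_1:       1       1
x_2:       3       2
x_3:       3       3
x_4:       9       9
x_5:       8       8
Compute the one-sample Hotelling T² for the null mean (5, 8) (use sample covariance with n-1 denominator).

Step 1 — sample mean vector:
  mean(A) = (1 + 3 + 3 + 9 + 8) / 5 = 24/5 = 4.8
  mean(B) = (1 + 2 + 3 + 9 + 8) / 5 = 23/5 = 4.6
  x̄ = (4.8, 4.6),  deviation x̄ - mu_0 = (4.8, 4.6) - (5, 8) = (-0.2, -3.4).

Step 2 — sample covariance matrix, S[i,j] = (1/(n-1)) · Σ_k (x_{k,i} - mean_i) · (x_{k,j} - mean_j), divisor n-1 = 4:
  S[A,A] = ((-3.8)·(-3.8) + (-1.8)·(-1.8) + (-1.8)·(-1.8) + (4.2)·(4.2) + (3.2)·(3.2)) / 4 = 48.8/4 = 12.2
  S[A,B] = ((-3.8)·(-3.6) + (-1.8)·(-2.6) + (-1.8)·(-1.6) + (4.2)·(4.4) + (3.2)·(3.4)) / 4 = 50.6/4 = 12.65
  S[B,B] = ((-3.6)·(-3.6) + (-2.6)·(-2.6) + (-1.6)·(-1.6) + (4.4)·(4.4) + (3.4)·(3.4)) / 4 = 53.2/4 = 13.3
  S = [[12.2, 12.65],
 [12.65, 13.3]].

Step 3 — invert S. det(S) = 12.2·13.3 - (12.65)² = 2.2375.
  S^{-1} = (1/det) · [[d, -b], [-b, a]] = [[5.9441, -5.6536],
 [-5.6536, 5.4525]].

Step 4 — quadratic form (x̄ - mu_0)^T · S^{-1} · (x̄ - mu_0):
  S^{-1} · (x̄ - mu_0) = (18.0335, -17.4078),
  (x̄ - mu_0)^T · [...] = (-0.2)·(18.0335) + (-3.4)·(-17.4078) = 55.5799.

Step 5 — scale by n: T² = 5 · 55.5799 = 277.8994.

T² ≈ 277.8994


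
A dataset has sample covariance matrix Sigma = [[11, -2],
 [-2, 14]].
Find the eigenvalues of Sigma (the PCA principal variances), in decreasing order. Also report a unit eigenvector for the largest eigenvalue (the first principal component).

Step 1 — characteristic polynomial of 2×2 Sigma:
  det(Sigma - λI) = λ² - trace · λ + det = 0.
  trace = 11 + 14 = 25, det = 11·14 - (-2)² = 150.
Step 2 — discriminant:
  Δ = trace² - 4·det = 625 - 600 = 25.
Step 3 — eigenvalues:
  λ = (trace ± √Δ)/2 = (25 ± 5)/2,
  λ_1 = 15,  λ_2 = 10.

Step 4 — unit eigenvector for λ_1: solve (Sigma - λ_1 I)v = 0. First row:
  (11 - 15)·v_x + (-2)·v_y = 0, i.e. (-4)·v_x + (-2)·v_y = 0,
  so v ∝ (b, λ_1 - a) = (-2, 4); multiply by -1 so the first entry is positive: u = (2, -4).
  ||u|| = √((2)² + (-4)²) = √(20) ≈ 4.4721,
  v_1 = u/||u|| ≈ (0.4472, -0.8944) (||v_1|| = 1).

λ_1 = 15,  λ_2 = 10;  v_1 ≈ (0.4472, -0.8944)


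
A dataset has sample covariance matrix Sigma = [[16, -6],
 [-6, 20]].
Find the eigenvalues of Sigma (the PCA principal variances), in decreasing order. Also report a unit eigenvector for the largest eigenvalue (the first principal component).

Step 1 — characteristic polynomial of 2×2 Sigma:
  det(Sigma - λI) = λ² - trace · λ + det = 0.
  trace = 16 + 20 = 36, det = 16·20 - (-6)² = 284.
Step 2 — discriminant:
  Δ = trace² - 4·det = 1296 - 1136 = 160.
Step 3 — eigenvalues:
  λ = (trace ± √Δ)/2 = (36 ± 12.6491)/2,
  λ_1 = 24.3246,  λ_2 = 11.6754.

Step 4 — unit eigenvector for λ_1: solve (Sigma - λ_1 I)v = 0. First row:
  (16 - 24.3246)·v_x + (-6)·v_y = 0, i.e. (-8.3246)·v_x + (-6)·v_y = 0,
  so v ∝ (b, λ_1 - a) = (-6, 8.3246); multiply by -1 so the first entry is positive: u = (6, -8.3246).
  ||u|| = √((6)² + (-8.3246)²) = √(105.2982) ≈ 10.2615,
  v_1 = u/||u|| ≈ (0.5847, -0.8112) (||v_1|| = 1).

λ_1 = 24.3246,  λ_2 = 11.6754;  v_1 ≈ (0.5847, -0.8112)


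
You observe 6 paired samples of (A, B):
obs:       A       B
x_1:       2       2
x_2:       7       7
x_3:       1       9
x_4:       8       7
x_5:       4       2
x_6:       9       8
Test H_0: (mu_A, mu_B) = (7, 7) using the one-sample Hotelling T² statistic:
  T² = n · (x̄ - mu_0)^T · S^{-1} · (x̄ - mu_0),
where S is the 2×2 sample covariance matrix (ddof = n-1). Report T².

Step 1 — sample mean vector:
  mean(A) = (2 + 7 + 1 + 8 + 4 + 9) / 6 = 31/6 = 5.1667
  mean(B) = (2 + 7 + 9 + 7 + 2 + 8) / 6 = 35/6 = 5.8333
  x̄ = (5.1667, 5.8333),  deviation x̄ - mu_0 = (5.1667, 5.8333) - (7, 7) = (-1.8333, -1.1667).

Step 2 — sample covariance matrix, S[i,j] = (1/(n-1)) · Σ_k (x_{k,i} - mean_i) · (x_{k,j} - mean_j), divisor n-1 = 5:
  S[A,A] = ((-3.1667)·(-3.1667) + (1.8333)·(1.8333) + (-4.1667)·(-4.1667) + (2.8333)·(2.8333) + (-1.1667)·(-1.1667) + (3.8333)·(3.8333)) / 5 = 54.8333/5 = 10.9667
  S[A,B] = ((-3.1667)·(-3.8333) + (1.8333)·(1.1667) + (-4.1667)·(3.1667) + (2.8333)·(1.1667) + (-1.1667)·(-3.8333) + (3.8333)·(2.1667)) / 5 = 17.1667/5 = 3.4333
  S[B,B] = ((-3.8333)·(-3.8333) + (1.1667)·(1.1667) + (3.1667)·(3.1667) + (1.1667)·(1.1667) + (-3.8333)·(-3.8333) + (2.1667)·(2.1667)) / 5 = 46.8333/5 = 9.3667
  S = [[10.9667, 3.4333],
 [3.4333, 9.3667]].

Step 3 — invert S. det(S) = 10.9667·9.3667 - (3.4333)² = 90.9333.
  S^{-1} = (1/det) · [[d, -b], [-b, a]] = [[0.103, -0.0378],
 [-0.0378, 0.1206]].

Step 4 — quadratic form (x̄ - mu_0)^T · S^{-1} · (x̄ - mu_0):
  S^{-1} · (x̄ - mu_0) = (-0.1448, -0.0715),
  (x̄ - mu_0)^T · [...] = (-1.8333)·(-0.1448) + (-1.1667)·(-0.0715) = 0.3489.

Step 5 — scale by n: T² = 6 · 0.3489 = 2.0931.

T² ≈ 2.0931


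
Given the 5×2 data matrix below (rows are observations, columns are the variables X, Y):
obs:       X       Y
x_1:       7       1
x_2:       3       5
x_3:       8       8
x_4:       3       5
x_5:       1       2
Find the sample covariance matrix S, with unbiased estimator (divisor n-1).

Step 1 — column means:
  mean(X) = (7 + 3 + 8 + 3 + 1) / 5 = 22/5 = 4.4
  mean(Y) = (1 + 5 + 8 + 5 + 2) / 5 = 21/5 = 4.2

Step 2 — sample covariance S[i,j] = (1/(n-1)) · Σ_k (x_{k,i} - mean_i) · (x_{k,j} - mean_j), with n-1 = 4.
  S[X,X] = ((2.6)·(2.6) + (-1.4)·(-1.4) + (3.6)·(3.6) + (-1.4)·(-1.4) + (-3.4)·(-3.4)) / 4 = 35.2/4 = 8.8
  S[X,Y] = ((2.6)·(-3.2) + (-1.4)·(0.8) + (3.6)·(3.8) + (-1.4)·(0.8) + (-3.4)·(-2.2)) / 4 = 10.6/4 = 2.65
  S[Y,Y] = ((-3.2)·(-3.2) + (0.8)·(0.8) + (3.8)·(3.8) + (0.8)·(0.8) + (-2.2)·(-2.2)) / 4 = 30.8/4 = 7.7

S is symmetric (S[j,i] = S[i,j]). Assembling:

S = [[8.8, 2.65],
 [2.65, 7.7]]


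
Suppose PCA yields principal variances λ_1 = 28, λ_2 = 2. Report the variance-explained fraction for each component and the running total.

Step 1 — total variance = trace(Sigma) = Σ λ_i = 28 + 2 = 30.

Step 2 — fraction explained by component i = λ_i / Σ λ:
  PC1: 28/30 = 0.9333
  PC2: 2/30 = 0.0667

Step 3 — cumulative fraction after k components = (λ_1 + ... + λ_k) / Σ λ:
  k = 1: 28/30 = 0.9333
  k = 2: (28 + 2)/30 = 30/30 = 1

Summary (fraction, with percent):

explained: PC1 0.9333 (93.33%), PC2 0.0667 (6.67%);  cumulative: 0.9333, 1


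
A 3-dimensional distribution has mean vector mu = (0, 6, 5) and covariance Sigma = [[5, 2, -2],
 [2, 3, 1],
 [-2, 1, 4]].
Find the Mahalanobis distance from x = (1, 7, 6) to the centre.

Step 1 — centre the observation: (x - mu) = (1, 1, 1).

Step 2 — invert Sigma (cofactor / det for 3×3, or solve directly):
  Sigma^{-1} = [[0.5789, -0.5263, 0.4211],
 [-0.5263, 0.8421, -0.4737],
 [0.4211, -0.4737, 0.5789]].

Step 3 — form the quadratic (x - mu)^T · Sigma^{-1} · (x - mu):
  Sigma^{-1} · (x - mu) = (0.4737, -0.1579, 0.5263).
  (x - mu)^T · [Sigma^{-1} · (x - mu)] = (1)·(0.4737) + (1)·(-0.1579) + (1)·(0.5263) = 0.8421.

Step 4 — take square root: d = √(0.8421) ≈ 0.9177.

d(x, mu) = √(0.8421) ≈ 0.9177


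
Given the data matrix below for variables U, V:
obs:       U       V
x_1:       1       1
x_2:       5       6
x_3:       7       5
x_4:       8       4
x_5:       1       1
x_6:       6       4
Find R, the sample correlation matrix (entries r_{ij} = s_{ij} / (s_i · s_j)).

Step 1 — column means:
  mean(U) = (1 + 5 + 7 + 8 + 1 + 6) / 6 = 28/6 = 4.6667
  mean(V) = (1 + 6 + 5 + 4 + 1 + 4) / 6 = 21/6 = 3.5

Step 2 — sample variances and covariances s[i,j] = (1/(n-1)) · Σ_k (x_{k,i} - mean_i) · (x_{k,j} - mean_j), with n-1 = 5:
  s[U,U] = ((-3.6667)·(-3.6667) + (0.3333)·(0.3333) + (2.3333)·(2.3333) + (3.3333)·(3.3333) + (-3.6667)·(-3.6667) + (1.3333)·(1.3333)) / 5 = 45.3333/5 = 9.0667
  s[U,V] = ((-3.6667)·(-2.5) + (0.3333)·(2.5) + (2.3333)·(1.5) + (3.3333)·(0.5) + (-3.6667)·(-2.5) + (1.3333)·(0.5)) / 5 = 25/5 = 5
  s[V,V] = ((-2.5)·(-2.5) + (2.5)·(2.5) + (1.5)·(1.5) + (0.5)·(0.5) + (-2.5)·(-2.5) + (0.5)·(0.5)) / 5 = 21.5/5 = 4.3
  Sample standard deviations s_i = √(s[i,i]):
  s(U) = √(9.0667) = 3.0111
  s(V) = √(4.3) = 2.0736

Step 3 — r_{ij} = s_{ij} / (s_i · s_j):
  r[U,U] = 1 (diagonal).
  r[U,V] = 5 / (3.0111 · 2.0736) = 5 / 6.2439 = 0.8008
  r[V,V] = 1 (diagonal).

R is symmetric with unit diagonal. Assembling:

R = [[1, 0.8008],
 [0.8008, 1]]


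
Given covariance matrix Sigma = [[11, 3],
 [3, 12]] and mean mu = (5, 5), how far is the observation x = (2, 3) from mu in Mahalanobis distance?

Step 1 — centre the observation: (x - mu) = (-3, -2).

Step 2 — invert Sigma. det(Sigma) = 11·12 - (3)² = 123.
  Sigma^{-1} = (1/det) · [[d, -b], [-b, a]] = [[0.0976, -0.0244],
 [-0.0244, 0.0894]].

Step 3 — form the quadratic (x - mu)^T · Sigma^{-1} · (x - mu):
  Sigma^{-1} · (x - mu) = (-0.2439, -0.1057).
  (x - mu)^T · [Sigma^{-1} · (x - mu)] = (-3)·(-0.2439) + (-2)·(-0.1057) = 0.9431.

Step 4 — take square root: d = √(0.9431) ≈ 0.9711.

d(x, mu) = √(0.9431) ≈ 0.9711


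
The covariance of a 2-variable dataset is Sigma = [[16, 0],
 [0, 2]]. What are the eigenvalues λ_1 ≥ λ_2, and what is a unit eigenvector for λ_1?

Step 1 — characteristic polynomial of 2×2 Sigma:
  det(Sigma - λI) = λ² - trace · λ + det = 0.
  trace = 16 + 2 = 18, det = 16·2 - (0)² = 32.
Step 2 — discriminant:
  Δ = trace² - 4·det = 324 - 128 = 196.
Step 3 — eigenvalues:
  λ = (trace ± √Δ)/2 = (18 ± 14)/2,
  λ_1 = 16,  λ_2 = 2.

Step 4 — unit eigenvector for λ_1: Sigma is diagonal, so its eigenvectors are the coordinate axes. λ_1 = 16 is the diagonal entry on the first coordinate axis, hence
  v_1 = (1, 0) (||v_1|| = 1).

λ_1 = 16,  λ_2 = 2;  v_1 ≈ (1, 0)


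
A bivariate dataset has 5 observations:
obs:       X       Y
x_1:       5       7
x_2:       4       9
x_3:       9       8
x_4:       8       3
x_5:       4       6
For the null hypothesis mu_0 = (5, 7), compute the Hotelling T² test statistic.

Step 1 — sample mean vector:
  mean(X) = (5 + 4 + 9 + 8 + 4) / 5 = 30/5 = 6
  mean(Y) = (7 + 9 + 8 + 3 + 6) / 5 = 33/5 = 6.6
  x̄ = (6, 6.6),  deviation x̄ - mu_0 = (6, 6.6) - (5, 7) = (1, -0.4).

Step 2 — sample covariance matrix, S[i,j] = (1/(n-1)) · Σ_k (x_{k,i} - mean_i) · (x_{k,j} - mean_j), divisor n-1 = 4:
  S[X,X] = ((-1)·(-1) + (-2)·(-2) + (3)·(3) + (2)·(2) + (-2)·(-2)) / 4 = 22/4 = 5.5
  S[X,Y] = ((-1)·(0.4) + (-2)·(2.4) + (3)·(1.4) + (2)·(-3.6) + (-2)·(-0.6)) / 4 = -7/4 = -1.75
  S[Y,Y] = ((0.4)·(0.4) + (2.4)·(2.4) + (1.4)·(1.4) + (-3.6)·(-3.6) + (-0.6)·(-0.6)) / 4 = 21.2/4 = 5.3
  S = [[5.5, -1.75],
 [-1.75, 5.3]].

Step 3 — invert S. det(S) = 5.5·5.3 - (-1.75)² = 26.0875.
  S^{-1} = (1/det) · [[d, -b], [-b, a]] = [[0.2032, 0.0671],
 [0.0671, 0.2108]].

Step 4 — quadratic form (x̄ - mu_0)^T · S^{-1} · (x̄ - mu_0):
  S^{-1} · (x̄ - mu_0) = (0.1763, -0.0172),
  (x̄ - mu_0)^T · [...] = (1)·(0.1763) + (-0.4)·(-0.0172) = 0.1832.

Step 5 — scale by n: T² = 5 · 0.1832 = 0.9161.

T² ≈ 0.9161


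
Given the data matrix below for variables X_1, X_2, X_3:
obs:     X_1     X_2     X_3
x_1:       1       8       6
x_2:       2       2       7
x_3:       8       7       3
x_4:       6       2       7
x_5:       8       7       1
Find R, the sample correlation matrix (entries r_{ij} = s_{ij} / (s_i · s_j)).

Step 1 — column means:
  mean(X_1) = (1 + 2 + 8 + 6 + 8) / 5 = 25/5 = 5
  mean(X_2) = (8 + 2 + 7 + 2 + 7) / 5 = 26/5 = 5.2
  mean(X_3) = (6 + 7 + 3 + 7 + 1) / 5 = 24/5 = 4.8

Step 2 — sample variances and covariances s[i,j] = (1/(n-1)) · Σ_k (x_{k,i} - mean_i) · (x_{k,j} - mean_j), with n-1 = 4:
  s[X_1,X_1] = ((-4)·(-4) + (-3)·(-3) + (3)·(3) + (1)·(1) + (3)·(3)) / 4 = 44/4 = 11
  s[X_1,X_2] = ((-4)·(2.8) + (-3)·(-3.2) + (3)·(1.8) + (1)·(-3.2) + (3)·(1.8)) / 4 = 6/4 = 1.5
  s[X_1,X_3] = ((-4)·(1.2) + (-3)·(2.2) + (3)·(-1.8) + (1)·(2.2) + (3)·(-3.8)) / 4 = -26/4 = -6.5
  s[X_2,X_2] = ((2.8)·(2.8) + (-3.2)·(-3.2) + (1.8)·(1.8) + (-3.2)·(-3.2) + (1.8)·(1.8)) / 4 = 34.8/4 = 8.7
  s[X_2,X_3] = ((2.8)·(1.2) + (-3.2)·(2.2) + (1.8)·(-1.8) + (-3.2)·(2.2) + (1.8)·(-3.8)) / 4 = -20.8/4 = -5.2
  s[X_3,X_3] = ((1.2)·(1.2) + (2.2)·(2.2) + (-1.8)·(-1.8) + (2.2)·(2.2) + (-3.8)·(-3.8)) / 4 = 28.8/4 = 7.2
  Sample standard deviations s_i = √(s[i,i]):
  s(X_1) = √(11) = 3.3166
  s(X_2) = √(8.7) = 2.9496
  s(X_3) = √(7.2) = 2.6833

Step 3 — r_{ij} = s_{ij} / (s_i · s_j):
  r[X_1,X_1] = 1 (diagonal).
  r[X_1,X_2] = 1.5 / (3.3166 · 2.9496) = 1.5 / 9.7826 = 0.1533
  r[X_1,X_3] = -6.5 / (3.3166 · 2.6833) = -6.5 / 8.8994 = -0.7304
  r[X_2,X_2] = 1 (diagonal).
  r[X_2,X_3] = -5.2 / (2.9496 · 2.6833) = -5.2 / 7.9145 = -0.657
  r[X_3,X_3] = 1 (diagonal).

R is symmetric with unit diagonal. Assembling:

R = [[1, 0.1533, -0.7304],
 [0.1533, 1, -0.657],
 [-0.7304, -0.657, 1]]


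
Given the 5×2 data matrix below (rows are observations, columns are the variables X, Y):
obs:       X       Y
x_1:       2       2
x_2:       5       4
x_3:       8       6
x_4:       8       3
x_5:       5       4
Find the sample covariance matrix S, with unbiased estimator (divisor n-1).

Step 1 — column means:
  mean(X) = (2 + 5 + 8 + 8 + 5) / 5 = 28/5 = 5.6
  mean(Y) = (2 + 4 + 6 + 3 + 4) / 5 = 19/5 = 3.8

Step 2 — sample covariance S[i,j] = (1/(n-1)) · Σ_k (x_{k,i} - mean_i) · (x_{k,j} - mean_j), with n-1 = 4.
  S[X,X] = ((-3.6)·(-3.6) + (-0.6)·(-0.6) + (2.4)·(2.4) + (2.4)·(2.4) + (-0.6)·(-0.6)) / 4 = 25.2/4 = 6.3
  S[X,Y] = ((-3.6)·(-1.8) + (-0.6)·(0.2) + (2.4)·(2.2) + (2.4)·(-0.8) + (-0.6)·(0.2)) / 4 = 9.6/4 = 2.4
  S[Y,Y] = ((-1.8)·(-1.8) + (0.2)·(0.2) + (2.2)·(2.2) + (-0.8)·(-0.8) + (0.2)·(0.2)) / 4 = 8.8/4 = 2.2

S is symmetric (S[j,i] = S[i,j]). Assembling:

S = [[6.3, 2.4],
 [2.4, 2.2]]


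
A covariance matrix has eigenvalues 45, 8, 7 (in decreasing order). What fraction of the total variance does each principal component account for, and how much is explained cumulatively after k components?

Step 1 — total variance = trace(Sigma) = Σ λ_i = 45 + 8 + 7 = 60.

Step 2 — fraction explained by component i = λ_i / Σ λ:
  PC1: 45/60 = 0.75
  PC2: 8/60 = 0.1333
  PC3: 7/60 = 0.1167

Step 3 — cumulative fraction after k components = (λ_1 + ... + λ_k) / Σ λ:
  k = 1: 45/60 = 0.75
  k = 2: (45 + 8)/60 = 53/60 = 0.8833
  k = 3: (45 + 8 + 7)/60 = 60/60 = 1

Summary (fraction, with percent):

explained: PC1 0.75 (75%), PC2 0.1333 (13.33%), PC3 0.1167 (11.67%);  cumulative: 0.75, 0.8833, 1


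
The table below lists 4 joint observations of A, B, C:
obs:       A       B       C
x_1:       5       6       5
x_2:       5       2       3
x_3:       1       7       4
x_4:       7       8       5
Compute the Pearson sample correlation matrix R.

Step 1 — column means:
  mean(A) = (5 + 5 + 1 + 7) / 4 = 18/4 = 4.5
  mean(B) = (6 + 2 + 7 + 8) / 4 = 23/4 = 5.75
  mean(C) = (5 + 3 + 4 + 5) / 4 = 17/4 = 4.25

Step 2 — sample variances and covariances s[i,j] = (1/(n-1)) · Σ_k (x_{k,i} - mean_i) · (x_{k,j} - mean_j), with n-1 = 3:
  s[A,A] = ((0.5)·(0.5) + (0.5)·(0.5) + (-3.5)·(-3.5) + (2.5)·(2.5)) / 3 = 19/3 = 6.3333
  s[A,B] = ((0.5)·(0.25) + (0.5)·(-3.75) + (-3.5)·(1.25) + (2.5)·(2.25)) / 3 = -0.5/3 = -0.1667
  s[A,C] = ((0.5)·(0.75) + (0.5)·(-1.25) + (-3.5)·(-0.25) + (2.5)·(0.75)) / 3 = 2.5/3 = 0.8333
  s[B,B] = ((0.25)·(0.25) + (-3.75)·(-3.75) + (1.25)·(1.25) + (2.25)·(2.25)) / 3 = 20.75/3 = 6.9167
  s[B,C] = ((0.25)·(0.75) + (-3.75)·(-1.25) + (1.25)·(-0.25) + (2.25)·(0.75)) / 3 = 6.25/3 = 2.0833
  s[C,C] = ((0.75)·(0.75) + (-1.25)·(-1.25) + (-0.25)·(-0.25) + (0.75)·(0.75)) / 3 = 2.75/3 = 0.9167
  Sample standard deviations s_i = √(s[i,i]):
  s(A) = √(6.3333) = 2.5166
  s(B) = √(6.9167) = 2.63
  s(C) = √(0.9167) = 0.9574

Step 3 — r_{ij} = s_{ij} / (s_i · s_j):
  r[A,A] = 1 (diagonal).
  r[A,B] = -0.1667 / (2.5166 · 2.63) = -0.1667 / 6.6186 = -0.0252
  r[A,C] = 0.8333 / (2.5166 · 0.9574) = 0.8333 / 2.4095 = 0.3459
  r[B,B] = 1 (diagonal).
  r[B,C] = 2.0833 / (2.63 · 0.9574) = 2.0833 / 2.518 = 0.8274
  r[C,C] = 1 (diagonal).

R is symmetric with unit diagonal. Assembling:

R = [[1, -0.0252, 0.3459],
 [-0.0252, 1, 0.8274],
 [0.3459, 0.8274, 1]]


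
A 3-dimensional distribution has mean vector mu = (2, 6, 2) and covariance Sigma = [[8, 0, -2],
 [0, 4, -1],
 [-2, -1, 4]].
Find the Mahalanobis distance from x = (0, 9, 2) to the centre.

Step 1 — centre the observation: (x - mu) = (-2, 3, 0).

Step 2 — invert Sigma (cofactor / det for 3×3, or solve directly):
  Sigma^{-1} = [[0.1442, 0.0192, 0.0769],
 [0.0192, 0.2692, 0.0769],
 [0.0769, 0.0769, 0.3077]].

Step 3 — form the quadratic (x - mu)^T · Sigma^{-1} · (x - mu):
  Sigma^{-1} · (x - mu) = (-0.2308, 0.7692, 0.0769).
  (x - mu)^T · [Sigma^{-1} · (x - mu)] = (-2)·(-0.2308) + (3)·(0.7692) + (0)·(0.0769) = 2.7692.

Step 4 — take square root: d = √(2.7692) ≈ 1.6641.

d(x, mu) = √(2.7692) ≈ 1.6641


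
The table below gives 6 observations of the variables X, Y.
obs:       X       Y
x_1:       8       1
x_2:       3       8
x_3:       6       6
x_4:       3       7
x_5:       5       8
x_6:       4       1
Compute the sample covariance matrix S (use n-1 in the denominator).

Step 1 — column means:
  mean(X) = (8 + 3 + 6 + 3 + 5 + 4) / 6 = 29/6 = 4.8333
  mean(Y) = (1 + 8 + 6 + 7 + 8 + 1) / 6 = 31/6 = 5.1667

Step 2 — sample covariance S[i,j] = (1/(n-1)) · Σ_k (x_{k,i} - mean_i) · (x_{k,j} - mean_j), with n-1 = 5.
  S[X,X] = ((3.1667)·(3.1667) + (-1.8333)·(-1.8333) + (1.1667)·(1.1667) + (-1.8333)·(-1.8333) + (0.1667)·(0.1667) + (-0.8333)·(-0.8333)) / 5 = 18.8333/5 = 3.7667
  S[X,Y] = ((3.1667)·(-4.1667) + (-1.8333)·(2.8333) + (1.1667)·(0.8333) + (-1.8333)·(1.8333) + (0.1667)·(2.8333) + (-0.8333)·(-4.1667)) / 5 = -16.8333/5 = -3.3667
  S[Y,Y] = ((-4.1667)·(-4.1667) + (2.8333)·(2.8333) + (0.8333)·(0.8333) + (1.8333)·(1.8333) + (2.8333)·(2.8333) + (-4.1667)·(-4.1667)) / 5 = 54.8333/5 = 10.9667

S is symmetric (S[j,i] = S[i,j]). Assembling:

S = [[3.7667, -3.3667],
 [-3.3667, 10.9667]]


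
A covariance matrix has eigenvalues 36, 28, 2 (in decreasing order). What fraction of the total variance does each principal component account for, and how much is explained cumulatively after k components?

Step 1 — total variance = trace(Sigma) = Σ λ_i = 36 + 28 + 2 = 66.

Step 2 — fraction explained by component i = λ_i / Σ λ:
  PC1: 36/66 = 0.5455
  PC2: 28/66 = 0.4242
  PC3: 2/66 = 0.0303

Step 3 — cumulative fraction after k components = (λ_1 + ... + λ_k) / Σ λ:
  k = 1: 36/66 = 0.5455
  k = 2: (36 + 28)/66 = 64/66 = 0.9697
  k = 3: (36 + 28 + 2)/66 = 66/66 = 1

Summary (fraction, with percent):

explained: PC1 0.5455 (54.55%), PC2 0.4242 (42.42%), PC3 0.0303 (3.03%);  cumulative: 0.5455, 0.9697, 1
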